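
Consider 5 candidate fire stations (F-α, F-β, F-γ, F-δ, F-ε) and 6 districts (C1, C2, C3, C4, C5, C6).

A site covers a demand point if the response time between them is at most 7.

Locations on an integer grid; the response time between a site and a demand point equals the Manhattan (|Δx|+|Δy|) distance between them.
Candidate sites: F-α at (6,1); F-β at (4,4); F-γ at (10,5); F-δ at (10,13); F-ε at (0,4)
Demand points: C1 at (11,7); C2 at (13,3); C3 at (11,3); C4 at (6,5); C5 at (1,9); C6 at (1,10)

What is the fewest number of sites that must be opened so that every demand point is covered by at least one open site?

2

Coverage sets (demand points within 7 of each site):
  F-α: {C3, C4}
  F-β: {C4}
  F-γ: {C1, C2, C3, C4}
  F-δ: {C1}
  F-ε: {C4, C5, C6}
No single site covers all 6 demand points.
But {F-γ, F-ε} covers everything, so the minimum is 2.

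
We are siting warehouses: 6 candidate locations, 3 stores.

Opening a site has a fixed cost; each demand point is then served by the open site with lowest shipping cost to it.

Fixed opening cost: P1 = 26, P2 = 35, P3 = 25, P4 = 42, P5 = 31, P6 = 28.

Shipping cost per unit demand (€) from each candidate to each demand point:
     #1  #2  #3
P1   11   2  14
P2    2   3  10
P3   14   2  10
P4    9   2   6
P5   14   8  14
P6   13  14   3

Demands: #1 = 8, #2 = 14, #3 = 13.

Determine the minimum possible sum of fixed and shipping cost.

Open {P2, P6}: assign each demand point to its cheapest open site.
  #1→P2 8×2=16, #2→P2 14×3=42, #3→P6 13×3=39
  shipping cost 97, fixed 63 → total 160.
Compare {P2, P3, P6}: shipping cost 83 + fixed 88 = 171.
Compare {P1, P2, P6}: shipping cost 83 + fixed 89 = 172.
Compare {P2, P4, P6}: shipping cost 83 + fixed 105 = 188.
All other subsets cost ≥ 171. Minimum total cost: 160.

160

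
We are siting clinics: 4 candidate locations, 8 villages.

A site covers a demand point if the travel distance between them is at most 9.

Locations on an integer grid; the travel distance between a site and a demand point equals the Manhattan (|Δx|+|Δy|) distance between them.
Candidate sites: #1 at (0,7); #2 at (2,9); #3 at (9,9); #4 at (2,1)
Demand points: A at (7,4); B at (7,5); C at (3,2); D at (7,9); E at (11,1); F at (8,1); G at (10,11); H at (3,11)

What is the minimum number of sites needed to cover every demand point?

Coverage sets (demand points within 9 of each site):
  #1: {B, C, D, H}
  #2: {B, C, D, H}
  #3: {A, B, D, F, G, H}
  #4: {A, B, C, E, F}
No single site covers all 8 demand points.
But {#3, #4} covers everything, so the minimum is 2.

2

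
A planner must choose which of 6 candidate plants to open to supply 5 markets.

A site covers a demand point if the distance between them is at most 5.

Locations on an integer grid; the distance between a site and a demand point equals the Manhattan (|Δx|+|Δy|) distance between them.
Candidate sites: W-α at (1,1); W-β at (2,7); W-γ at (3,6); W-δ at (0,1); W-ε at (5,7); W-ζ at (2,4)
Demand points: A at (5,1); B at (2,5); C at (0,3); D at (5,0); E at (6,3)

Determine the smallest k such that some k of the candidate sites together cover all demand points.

2

Coverage sets (demand points within 5 of each site):
  W-α: {A, B, C, D}
  W-β: {B}
  W-γ: {B}
  W-δ: {A, C}
  W-ε: {B, E}
  W-ζ: {B, C, E}
No single site covers all 5 demand points.
But {W-α, W-ε} covers everything, so the minimum is 2.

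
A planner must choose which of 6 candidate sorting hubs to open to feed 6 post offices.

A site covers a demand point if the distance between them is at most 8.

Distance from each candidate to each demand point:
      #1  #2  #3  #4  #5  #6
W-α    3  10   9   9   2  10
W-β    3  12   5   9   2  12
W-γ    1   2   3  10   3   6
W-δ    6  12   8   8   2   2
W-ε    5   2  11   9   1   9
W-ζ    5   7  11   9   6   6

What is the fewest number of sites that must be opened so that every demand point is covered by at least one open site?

2

Coverage sets (demand points within 8 of each site):
  W-α: {#1, #5}
  W-β: {#1, #3, #5}
  W-γ: {#1, #2, #3, #5, #6}
  W-δ: {#1, #3, #4, #5, #6}
  W-ε: {#1, #2, #5}
  W-ζ: {#1, #2, #5, #6}
No single site covers all 6 demand points.
But {W-γ, W-δ} covers everything, so the minimum is 2.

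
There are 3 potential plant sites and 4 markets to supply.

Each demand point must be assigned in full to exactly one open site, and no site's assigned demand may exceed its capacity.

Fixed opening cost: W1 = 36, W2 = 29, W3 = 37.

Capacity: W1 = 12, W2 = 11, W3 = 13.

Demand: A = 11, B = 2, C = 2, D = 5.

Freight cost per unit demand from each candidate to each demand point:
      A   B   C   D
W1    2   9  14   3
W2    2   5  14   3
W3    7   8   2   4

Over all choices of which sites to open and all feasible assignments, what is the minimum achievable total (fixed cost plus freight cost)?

Open {W2, W3}; cheapest assignment that respects the capacities:
  W2 (cap 11, load 11): A — cost 11×2 = 22
  W3 (cap 13, load 9): B, C, D — cost 2×8 + 2×2 + 5×4 = 40
  Shipping 62, fixed 66 → total 128.
  Any other capacity-feasible assignment to {W2, W3} ships for at least 62.
Compare {W1, W3}: its best feasible assignment gives total 135.
Compare {W1, W2}: its best feasible assignment gives total 140.
Every other set of open sites that can feasibly serve all demand totals ≥ 135 even under its best assignment. Minimum: 128.

128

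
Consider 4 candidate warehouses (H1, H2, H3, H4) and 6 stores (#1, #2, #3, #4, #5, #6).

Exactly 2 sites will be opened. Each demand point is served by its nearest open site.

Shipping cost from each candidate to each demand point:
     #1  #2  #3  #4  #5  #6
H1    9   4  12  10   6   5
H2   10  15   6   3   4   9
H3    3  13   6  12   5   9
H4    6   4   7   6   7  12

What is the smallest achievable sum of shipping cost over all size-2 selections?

Open {H1, H2}.
  #1→H1 9, #2→H1 4, #3→H2 6, #4→H2 3, #5→H2 4, #6→H1 5  ⇒ total 31.
Compare {H2, H4}: total 32.
Compare {H1, H3}: total 33.
No size-2 selection does better; minimum is 31.

31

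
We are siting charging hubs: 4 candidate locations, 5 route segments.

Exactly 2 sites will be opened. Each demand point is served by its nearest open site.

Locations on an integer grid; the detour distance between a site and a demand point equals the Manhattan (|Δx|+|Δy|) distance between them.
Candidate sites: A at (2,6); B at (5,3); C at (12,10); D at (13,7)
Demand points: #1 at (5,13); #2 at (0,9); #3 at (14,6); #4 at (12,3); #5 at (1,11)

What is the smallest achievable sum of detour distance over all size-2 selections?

Open {A, D}.
  #1→A 10, #2→A 5, #3→D 2, #4→D 5, #5→A 6  ⇒ total 28.
Compare {A, C}: total 34.
Compare {A, B}: total 40.
No size-2 selection does better; minimum is 28.

28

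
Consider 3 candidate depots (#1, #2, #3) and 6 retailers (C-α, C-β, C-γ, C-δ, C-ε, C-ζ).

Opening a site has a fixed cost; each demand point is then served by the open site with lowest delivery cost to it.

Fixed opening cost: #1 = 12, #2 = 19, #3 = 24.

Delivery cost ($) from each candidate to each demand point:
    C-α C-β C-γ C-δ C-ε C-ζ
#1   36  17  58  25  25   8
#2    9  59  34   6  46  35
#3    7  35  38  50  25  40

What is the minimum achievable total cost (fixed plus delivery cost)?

130

Open {#1, #2}: assign each demand point to its cheapest open site.
  C-α→#2 9, C-β→#1 17, C-γ→#2 34, C-δ→#2 6, C-ε→#1 25, C-ζ→#1 8
  delivery cost 99, fixed 31 → total 130.
Compare {#1, #2, #3}: delivery cost 97 + fixed 55 = 152.
Compare {#1, #3}: delivery cost 120 + fixed 36 = 156.
Compare {#1}: delivery cost 169 + fixed 12 = 181.
All other subsets cost ≥ 152. Minimum total cost: 130.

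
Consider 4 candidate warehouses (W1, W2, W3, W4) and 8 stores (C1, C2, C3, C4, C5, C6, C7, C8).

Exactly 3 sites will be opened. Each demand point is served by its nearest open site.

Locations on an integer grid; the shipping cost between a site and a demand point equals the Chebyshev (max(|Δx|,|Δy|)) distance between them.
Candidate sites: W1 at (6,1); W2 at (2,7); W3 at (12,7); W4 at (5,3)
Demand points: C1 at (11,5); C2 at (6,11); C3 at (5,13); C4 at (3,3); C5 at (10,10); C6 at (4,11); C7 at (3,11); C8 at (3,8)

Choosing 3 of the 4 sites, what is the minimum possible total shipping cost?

26

Open {W2, W3, W4}.
  C1→W3 2, C2→W2 4, C3→W2 6, C4→W4 2, C5→W3 3, C6→W2 4, C7→W2 4, C8→W2 1  ⇒ total 26.
Compare {W1, W2, W3}: total 27.
Compare {W1, W2, W4}: total 33.
No size-3 selection does better; minimum is 26.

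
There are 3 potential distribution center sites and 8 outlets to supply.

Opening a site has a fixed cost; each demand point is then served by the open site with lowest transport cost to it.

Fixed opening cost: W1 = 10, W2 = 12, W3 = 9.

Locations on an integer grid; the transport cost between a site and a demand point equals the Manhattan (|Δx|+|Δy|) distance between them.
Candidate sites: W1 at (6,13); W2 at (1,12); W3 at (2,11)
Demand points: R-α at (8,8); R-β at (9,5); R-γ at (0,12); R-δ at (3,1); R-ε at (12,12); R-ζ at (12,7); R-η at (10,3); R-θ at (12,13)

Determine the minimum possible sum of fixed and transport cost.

89

Open {W1}: assign each demand point to its cheapest open site.
  R-α→W1 7, R-β→W1 11, R-γ→W1 7, R-δ→W1 15, R-ε→W1 7, R-ζ→W1 12, R-η→W1 14, R-θ→W1 6
  transport cost 79, fixed 10 → total 89.
Compare {W1, W3}: transport cost 71 + fixed 19 = 90.
Compare {W1, W2}: transport cost 71 + fixed 22 = 93.
Compare {W3}: transport cost 89 + fixed 9 = 98.
All other subsets cost ≥ 90. Minimum total cost: 89.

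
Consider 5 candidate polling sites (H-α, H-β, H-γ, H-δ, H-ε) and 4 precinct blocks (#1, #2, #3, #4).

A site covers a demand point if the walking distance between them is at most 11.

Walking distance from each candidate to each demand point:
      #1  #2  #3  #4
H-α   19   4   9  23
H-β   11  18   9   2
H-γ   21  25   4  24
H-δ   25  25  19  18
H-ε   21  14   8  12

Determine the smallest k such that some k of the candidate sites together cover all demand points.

2

Coverage sets (demand points within 11 of each site):
  H-α: {#2, #3}
  H-β: {#1, #3, #4}
  H-γ: {#3}
  H-δ: {}
  H-ε: {#3}
No single site covers all 4 demand points.
But {H-α, H-β} covers everything, so the minimum is 2.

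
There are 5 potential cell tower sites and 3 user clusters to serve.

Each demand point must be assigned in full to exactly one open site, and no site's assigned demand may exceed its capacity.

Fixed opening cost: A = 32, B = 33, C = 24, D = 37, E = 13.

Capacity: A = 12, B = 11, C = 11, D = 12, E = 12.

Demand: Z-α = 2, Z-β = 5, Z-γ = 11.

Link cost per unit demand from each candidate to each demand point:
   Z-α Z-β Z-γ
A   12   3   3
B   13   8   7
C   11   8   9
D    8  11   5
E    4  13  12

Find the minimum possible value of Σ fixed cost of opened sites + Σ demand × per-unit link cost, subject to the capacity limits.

Open {A, C, E}; cheapest assignment that respects the capacities:
  A (cap 12, load 11): Z-γ — cost 11×3 = 33
  C (cap 11, load 5): Z-β — cost 5×8 = 40
  E (cap 12, load 2): Z-α — cost 2×4 = 8
  Shipping 81, fixed 69 → total 150.
  Any other capacity-feasible assignment to {A, C, E} ships for at least 81.
Compare {A, C}: its best feasible assignment gives total 151.
Compare {A, E}: its best feasible assignment gives total 151.
Every other set of open sites that can feasibly serve all demand totals ≥ 151 even under its best assignment. Minimum: 150.

150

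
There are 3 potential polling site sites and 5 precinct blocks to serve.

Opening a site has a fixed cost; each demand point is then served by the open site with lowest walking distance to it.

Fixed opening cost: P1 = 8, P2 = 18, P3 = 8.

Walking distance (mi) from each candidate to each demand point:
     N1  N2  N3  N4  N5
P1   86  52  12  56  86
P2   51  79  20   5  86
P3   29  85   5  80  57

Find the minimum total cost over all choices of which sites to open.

182

Open {P1, P2, P3}: assign each demand point to its cheapest open site.
  N1→P3 29, N2→P1 52, N3→P3 5, N4→P2 5, N5→P3 57
  walking distance 148, fixed 34 → total 182.
Compare {P2, P3}: walking distance 175 + fixed 26 = 201.
Compare {P1, P3}: walking distance 199 + fixed 16 = 215.
Compare {P1, P2}: walking distance 206 + fixed 26 = 232.
All other subsets cost ≥ 201. Minimum total cost: 182.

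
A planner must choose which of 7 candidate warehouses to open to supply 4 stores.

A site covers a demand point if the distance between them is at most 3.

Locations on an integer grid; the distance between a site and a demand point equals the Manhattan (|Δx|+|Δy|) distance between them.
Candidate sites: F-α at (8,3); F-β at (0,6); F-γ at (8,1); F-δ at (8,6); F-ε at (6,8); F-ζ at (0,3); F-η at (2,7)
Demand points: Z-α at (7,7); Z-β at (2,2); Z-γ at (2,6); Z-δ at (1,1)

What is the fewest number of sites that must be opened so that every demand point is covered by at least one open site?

Coverage sets (demand points within 3 of each site):
  F-α: {}
  F-β: {Z-γ}
  F-γ: {}
  F-δ: {Z-α}
  F-ε: {Z-α}
  F-ζ: {Z-β, Z-δ}
  F-η: {Z-γ}
No 2 sites suffice: every size-2 union leaves at least one demand point uncovered.
But {F-β, F-δ, F-ζ} covers everything, so the minimum is 3.

3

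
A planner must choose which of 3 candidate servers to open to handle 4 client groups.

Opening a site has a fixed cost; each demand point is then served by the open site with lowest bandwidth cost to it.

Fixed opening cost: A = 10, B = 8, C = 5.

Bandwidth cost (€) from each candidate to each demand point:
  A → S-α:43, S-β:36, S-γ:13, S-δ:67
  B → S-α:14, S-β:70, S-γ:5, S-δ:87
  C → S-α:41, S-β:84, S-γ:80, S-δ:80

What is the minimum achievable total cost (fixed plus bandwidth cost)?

Open {A, B}: assign each demand point to its cheapest open site.
  S-α→B 14, S-β→A 36, S-γ→B 5, S-δ→A 67
  bandwidth cost 122, fixed 18 → total 140.
Compare {A, B, C}: bandwidth cost 122 + fixed 23 = 145.
Compare {A}: bandwidth cost 159 + fixed 10 = 169.
Compare {A, C}: bandwidth cost 157 + fixed 15 = 172.
All other subsets cost ≥ 145. Minimum total cost: 140.

140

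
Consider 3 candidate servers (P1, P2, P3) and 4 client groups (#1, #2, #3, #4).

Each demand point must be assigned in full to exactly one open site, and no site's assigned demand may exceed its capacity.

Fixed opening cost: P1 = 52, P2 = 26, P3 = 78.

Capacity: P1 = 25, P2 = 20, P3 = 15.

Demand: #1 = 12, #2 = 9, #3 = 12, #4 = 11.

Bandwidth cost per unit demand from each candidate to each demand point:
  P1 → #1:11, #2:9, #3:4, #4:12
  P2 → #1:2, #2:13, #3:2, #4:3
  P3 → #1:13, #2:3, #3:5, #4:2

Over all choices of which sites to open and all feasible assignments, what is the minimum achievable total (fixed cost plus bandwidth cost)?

331

Open {P1, P2, P3}; cheapest assignment that respects the capacities:
  P1 (cap 25, load 21): #2, #3 — cost 9×9 + 12×4 = 129
  P2 (cap 20, load 12): #1 — cost 12×2 = 24
  P3 (cap 15, load 11): #4 — cost 11×2 = 22
  Shipping 175, fixed 156 → total 331.
  Any other capacity-feasible assignment to {P1, P2, P3} ships for at least 175.
Compare {P1, P2}: its best feasible assignment gives total 408.
Every other set of open sites that can feasibly serve all demand totals ≥ 408 even under its best assignment. Minimum: 331.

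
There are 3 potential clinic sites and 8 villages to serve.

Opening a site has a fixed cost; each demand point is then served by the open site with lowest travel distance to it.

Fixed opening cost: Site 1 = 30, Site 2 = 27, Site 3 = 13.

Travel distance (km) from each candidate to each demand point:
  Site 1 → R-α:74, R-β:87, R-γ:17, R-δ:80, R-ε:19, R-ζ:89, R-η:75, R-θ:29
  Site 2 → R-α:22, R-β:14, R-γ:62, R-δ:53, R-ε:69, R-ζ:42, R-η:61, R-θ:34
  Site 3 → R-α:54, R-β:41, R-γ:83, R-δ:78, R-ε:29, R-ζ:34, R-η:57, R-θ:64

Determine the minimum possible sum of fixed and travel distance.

314

Open {Site 1, Site 2}: assign each demand point to its cheapest open site.
  R-α→Site 2 22, R-β→Site 2 14, R-γ→Site 1 17, R-δ→Site 2 53, R-ε→Site 1 19, R-ζ→Site 2 42, R-η→Site 2 61, R-θ→Site 1 29
  travel distance 257, fixed 57 → total 314.
Compare {Site 1, Site 2, Site 3}: travel distance 245 + fixed 70 = 315.
Compare {Site 2, Site 3}: travel distance 305 + fixed 40 = 345.
Compare {Site 1, Site 3}: travel distance 329 + fixed 43 = 372.
All other subsets cost ≥ 315. Minimum total cost: 314.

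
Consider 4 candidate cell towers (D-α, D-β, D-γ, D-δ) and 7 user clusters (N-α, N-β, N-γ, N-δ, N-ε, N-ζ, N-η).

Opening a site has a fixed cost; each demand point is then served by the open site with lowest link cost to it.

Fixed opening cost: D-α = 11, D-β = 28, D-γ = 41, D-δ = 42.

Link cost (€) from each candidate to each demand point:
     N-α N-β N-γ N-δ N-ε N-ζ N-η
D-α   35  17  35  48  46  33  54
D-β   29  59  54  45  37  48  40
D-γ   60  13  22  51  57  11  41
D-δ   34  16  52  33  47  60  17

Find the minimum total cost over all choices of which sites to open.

260

Open {D-γ, D-δ}: assign each demand point to its cheapest open site.
  N-α→D-δ 34, N-β→D-γ 13, N-γ→D-γ 22, N-δ→D-δ 33, N-ε→D-δ 47, N-ζ→D-γ 11, N-η→D-δ 17
  link cost 177, fixed 83 → total 260.
Compare {D-β, D-γ}: link cost 197 + fixed 69 = 266.
Compare {D-α, D-δ}: link cost 214 + fixed 53 = 267.
Compare {D-α, D-γ}: link cost 216 + fixed 52 = 268.
All other subsets cost ≥ 266. Minimum total cost: 260.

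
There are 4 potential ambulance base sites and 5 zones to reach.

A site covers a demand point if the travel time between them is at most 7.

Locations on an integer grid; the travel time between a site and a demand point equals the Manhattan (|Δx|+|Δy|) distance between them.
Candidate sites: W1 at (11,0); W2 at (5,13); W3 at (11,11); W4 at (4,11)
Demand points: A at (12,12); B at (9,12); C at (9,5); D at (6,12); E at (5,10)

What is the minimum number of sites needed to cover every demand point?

Coverage sets (demand points within 7 of each site):
  W1: {C}
  W2: {B, D, E}
  W3: {A, B, D, E}
  W4: {B, D, E}
No single site covers all 5 demand points.
But {W1, W3} covers everything, so the minimum is 2.

2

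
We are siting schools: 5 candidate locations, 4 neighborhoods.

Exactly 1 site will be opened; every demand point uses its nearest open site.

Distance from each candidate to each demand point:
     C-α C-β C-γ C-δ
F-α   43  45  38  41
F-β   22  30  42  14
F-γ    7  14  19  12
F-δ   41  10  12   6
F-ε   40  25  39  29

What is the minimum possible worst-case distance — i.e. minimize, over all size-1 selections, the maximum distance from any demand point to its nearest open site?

19

Open {F-γ}.
  Farthest demand point is C-γ at distance 19 (to F-γ); all others are ≤ 19.
With {F-ε} the worst case is 40.
With {F-δ} the worst case is 41.
No size-1 selection achieves below 19.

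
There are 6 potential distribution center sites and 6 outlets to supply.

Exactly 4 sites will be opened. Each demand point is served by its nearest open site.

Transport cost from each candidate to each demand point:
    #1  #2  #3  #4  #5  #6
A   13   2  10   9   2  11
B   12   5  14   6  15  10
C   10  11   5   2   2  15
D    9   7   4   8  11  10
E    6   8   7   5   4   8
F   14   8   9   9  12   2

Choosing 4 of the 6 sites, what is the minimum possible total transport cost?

19

Open {A, C, E, F}.
  #1→E 6, #2→A 2, #3→C 5, #4→C 2, #5→A 2, #6→F 2  ⇒ total 19.
Compare {A, C, D, F}: total 21.
Compare {A, D, E, F}: total 21.
No size-4 selection does better; minimum is 19.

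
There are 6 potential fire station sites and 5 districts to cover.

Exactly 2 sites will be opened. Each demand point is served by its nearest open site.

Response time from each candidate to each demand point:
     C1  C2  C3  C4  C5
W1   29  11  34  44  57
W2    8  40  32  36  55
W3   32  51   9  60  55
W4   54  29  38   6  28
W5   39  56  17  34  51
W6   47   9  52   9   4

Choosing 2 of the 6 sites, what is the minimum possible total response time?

Open {W2, W6}.
  C1→W2 8, C2→W6 9, C3→W2 32, C4→W6 9, C5→W6 4  ⇒ total 62.
Compare {W3, W6}: total 63.
Compare {W5, W6}: total 78.
No size-2 selection does better; minimum is 62.

62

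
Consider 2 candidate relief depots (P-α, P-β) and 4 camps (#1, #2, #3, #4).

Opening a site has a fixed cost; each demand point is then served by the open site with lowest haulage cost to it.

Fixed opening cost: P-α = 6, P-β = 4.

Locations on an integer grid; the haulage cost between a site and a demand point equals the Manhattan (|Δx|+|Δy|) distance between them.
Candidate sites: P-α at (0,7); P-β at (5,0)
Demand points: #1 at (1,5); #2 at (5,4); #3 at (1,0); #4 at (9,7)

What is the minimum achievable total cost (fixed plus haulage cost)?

30

Open {P-α, P-β}: assign each demand point to its cheapest open site.
  #1→P-α 3, #2→P-β 4, #3→P-β 4, #4→P-α 9
  haulage cost 20, fixed 10 → total 30.
Compare {P-β}: haulage cost 28 + fixed 4 = 32.
Compare {P-α}: haulage cost 28 + fixed 6 = 34.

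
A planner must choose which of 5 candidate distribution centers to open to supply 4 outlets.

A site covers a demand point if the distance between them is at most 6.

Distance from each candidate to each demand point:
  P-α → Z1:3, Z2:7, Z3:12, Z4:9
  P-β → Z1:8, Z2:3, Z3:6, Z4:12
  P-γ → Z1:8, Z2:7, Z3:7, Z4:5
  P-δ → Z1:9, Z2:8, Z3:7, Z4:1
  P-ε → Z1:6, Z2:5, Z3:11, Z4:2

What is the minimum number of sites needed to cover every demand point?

Coverage sets (demand points within 6 of each site):
  P-α: {Z1}
  P-β: {Z2, Z3}
  P-γ: {Z4}
  P-δ: {Z4}
  P-ε: {Z1, Z2, Z4}
No single site covers all 4 demand points.
But {P-β, P-ε} covers everything, so the minimum is 2.

2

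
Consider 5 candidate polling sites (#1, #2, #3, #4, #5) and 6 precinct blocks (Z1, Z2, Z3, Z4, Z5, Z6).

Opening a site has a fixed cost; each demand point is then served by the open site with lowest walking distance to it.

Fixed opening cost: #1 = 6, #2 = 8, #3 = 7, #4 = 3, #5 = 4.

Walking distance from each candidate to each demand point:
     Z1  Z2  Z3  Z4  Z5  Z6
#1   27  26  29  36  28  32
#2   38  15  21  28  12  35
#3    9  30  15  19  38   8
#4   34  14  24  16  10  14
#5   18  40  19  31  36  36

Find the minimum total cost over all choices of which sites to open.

Open {#3, #4}: assign each demand point to its cheapest open site.
  Z1→#3 9, Z2→#4 14, Z3→#3 15, Z4→#4 16, Z5→#4 10, Z6→#3 8
  walking distance 72, fixed 10 → total 82.
Compare {#3, #4, #5}: walking distance 72 + fixed 14 = 86.
Compare {#1, #3, #4}: walking distance 72 + fixed 16 = 88.
Compare {#2, #3, #4}: walking distance 72 + fixed 18 = 90.
All other subsets cost ≥ 86. Minimum total cost: 82.

82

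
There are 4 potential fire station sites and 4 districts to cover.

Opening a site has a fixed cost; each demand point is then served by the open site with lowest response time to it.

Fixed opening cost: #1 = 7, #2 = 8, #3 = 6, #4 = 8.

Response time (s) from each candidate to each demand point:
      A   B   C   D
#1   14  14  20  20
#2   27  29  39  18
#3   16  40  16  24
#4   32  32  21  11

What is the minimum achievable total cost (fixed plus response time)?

Open {#1, #4}: assign each demand point to its cheapest open site.
  A→#1 14, B→#1 14, C→#1 20, D→#4 11
  response time 59, fixed 15 → total 74.
Compare {#1}: response time 68 + fixed 7 = 75.
Compare {#1, #3, #4}: response time 55 + fixed 21 = 76.
Compare {#1, #3}: response time 64 + fixed 13 = 77.
All other subsets cost ≥ 75. Minimum total cost: 74.

74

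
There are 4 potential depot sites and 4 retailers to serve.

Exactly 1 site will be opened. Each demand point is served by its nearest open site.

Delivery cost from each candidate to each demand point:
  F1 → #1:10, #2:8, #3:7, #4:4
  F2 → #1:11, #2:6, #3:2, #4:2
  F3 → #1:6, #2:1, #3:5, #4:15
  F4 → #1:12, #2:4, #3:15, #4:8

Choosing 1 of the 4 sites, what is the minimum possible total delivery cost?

Open {F2}.
  #1→F2 11, #2→F2 6, #3→F2 2, #4→F2 2  ⇒ total 21.
Compare {F3}: total 27.
Compare {F1}: total 29.
No size-1 selection does better; minimum is 21.

21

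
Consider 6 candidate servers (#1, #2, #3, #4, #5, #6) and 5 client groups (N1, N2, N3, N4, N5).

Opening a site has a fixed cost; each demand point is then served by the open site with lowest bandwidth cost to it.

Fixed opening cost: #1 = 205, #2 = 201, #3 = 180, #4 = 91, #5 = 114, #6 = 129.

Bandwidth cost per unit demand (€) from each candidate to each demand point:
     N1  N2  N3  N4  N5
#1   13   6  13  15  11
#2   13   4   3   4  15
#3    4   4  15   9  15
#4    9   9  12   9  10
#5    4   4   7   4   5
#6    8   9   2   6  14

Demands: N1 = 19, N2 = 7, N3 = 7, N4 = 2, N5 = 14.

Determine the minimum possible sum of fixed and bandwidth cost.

345

Open {#5}: assign each demand point to its cheapest open site.
  N1→#5 19×4=76, N2→#5 7×4=28, N3→#5 7×7=49, N4→#5 2×4=8, N5→#5 14×5=70
  bandwidth cost 231, fixed 114 → total 345.
Compare {#4, #5}: bandwidth cost 231 + fixed 205 = 436.
Compare {#5, #6}: bandwidth cost 196 + fixed 243 = 439.
Compare {#2, #5}: bandwidth cost 203 + fixed 315 = 518.
All other subsets cost ≥ 436. Minimum total cost: 345.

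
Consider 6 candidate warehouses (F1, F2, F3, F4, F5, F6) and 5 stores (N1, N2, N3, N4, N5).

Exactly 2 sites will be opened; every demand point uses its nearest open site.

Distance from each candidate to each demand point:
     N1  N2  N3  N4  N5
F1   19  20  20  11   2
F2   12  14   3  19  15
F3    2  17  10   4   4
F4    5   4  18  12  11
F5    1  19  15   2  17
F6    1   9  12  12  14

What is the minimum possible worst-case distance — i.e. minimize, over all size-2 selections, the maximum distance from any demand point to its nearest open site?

Open {F3, F4}.
  Farthest demand point is N3 at distance 10 (to F3); all others are ≤ 10.
With {F3, F6} the worst case is 10.
With {F1, F6} the worst case is 12.
No size-2 selection achieves below 10.

10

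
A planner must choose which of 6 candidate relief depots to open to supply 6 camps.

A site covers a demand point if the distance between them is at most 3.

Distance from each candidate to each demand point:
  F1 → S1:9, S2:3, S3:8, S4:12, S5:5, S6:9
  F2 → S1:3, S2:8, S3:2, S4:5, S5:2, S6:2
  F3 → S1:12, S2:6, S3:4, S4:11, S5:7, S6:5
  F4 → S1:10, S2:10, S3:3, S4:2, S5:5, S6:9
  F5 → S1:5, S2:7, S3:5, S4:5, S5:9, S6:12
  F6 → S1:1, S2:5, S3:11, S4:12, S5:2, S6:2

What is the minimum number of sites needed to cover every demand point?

3

Coverage sets (demand points within 3 of each site):
  F1: {S2}
  F2: {S1, S3, S5, S6}
  F3: {}
  F4: {S3, S4}
  F5: {}
  F6: {S1, S5, S6}
No 2 sites suffice: every size-2 union leaves at least one demand point uncovered.
But {F1, F2, F4} covers everything, so the minimum is 3.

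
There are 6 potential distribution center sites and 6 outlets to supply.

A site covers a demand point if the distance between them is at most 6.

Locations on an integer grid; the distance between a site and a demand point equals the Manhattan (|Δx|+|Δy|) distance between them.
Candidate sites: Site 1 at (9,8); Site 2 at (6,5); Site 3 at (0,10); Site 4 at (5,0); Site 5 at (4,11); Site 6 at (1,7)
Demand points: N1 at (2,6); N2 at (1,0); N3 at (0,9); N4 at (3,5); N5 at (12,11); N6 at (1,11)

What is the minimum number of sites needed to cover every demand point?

Coverage sets (demand points within 6 of each site):
  Site 1: {N5}
  Site 2: {N1, N4}
  Site 3: {N1, N3, N6}
  Site 4: {N2}
  Site 5: {N3, N6}
  Site 6: {N1, N3, N4, N6}
No 2 sites suffice: every size-2 union leaves at least one demand point uncovered.
But {Site 1, Site 4, Site 6} covers everything, so the minimum is 3.

3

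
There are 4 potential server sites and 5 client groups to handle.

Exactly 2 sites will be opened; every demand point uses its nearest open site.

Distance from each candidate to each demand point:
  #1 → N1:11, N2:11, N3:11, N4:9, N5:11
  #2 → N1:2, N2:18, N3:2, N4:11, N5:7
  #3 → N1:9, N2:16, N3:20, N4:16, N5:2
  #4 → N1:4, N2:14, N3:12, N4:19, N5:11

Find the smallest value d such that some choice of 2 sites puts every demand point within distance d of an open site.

11

Open {#1, #2}.
  Farthest demand point is N2 at distance 11 (to #1); all others are ≤ 11.
With {#1, #3} the worst case is 11.
With {#1, #4} the worst case is 11.
No size-2 selection achieves below 11.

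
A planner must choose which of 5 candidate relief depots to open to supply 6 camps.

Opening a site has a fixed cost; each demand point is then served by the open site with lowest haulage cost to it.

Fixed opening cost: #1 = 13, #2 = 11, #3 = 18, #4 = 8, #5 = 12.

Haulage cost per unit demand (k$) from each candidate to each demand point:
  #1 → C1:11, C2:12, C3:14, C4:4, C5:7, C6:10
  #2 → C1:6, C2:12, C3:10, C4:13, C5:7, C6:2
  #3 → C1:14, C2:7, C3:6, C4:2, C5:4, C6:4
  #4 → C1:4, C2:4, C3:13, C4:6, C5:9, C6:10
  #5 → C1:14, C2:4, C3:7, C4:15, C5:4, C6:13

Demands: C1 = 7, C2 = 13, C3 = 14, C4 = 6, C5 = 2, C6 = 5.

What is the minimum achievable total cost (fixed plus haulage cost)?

Open {#3, #4}: assign each demand point to its cheapest open site.
  C1→#4 7×4=28, C2→#4 13×4=52, C3→#3 14×6=84, C4→#3 6×2=12, C5→#3 2×4=8, C6→#3 5×4=20
  haulage cost 204, fixed 26 → total 230.
Compare {#2, #3, #4}: haulage cost 194 + fixed 37 = 231.
Compare {#3, #4, #5}: haulage cost 204 + fixed 38 = 242.
Compare {#1, #3, #4}: haulage cost 204 + fixed 39 = 243.
All other subsets cost ≥ 231. Minimum total cost: 230.

230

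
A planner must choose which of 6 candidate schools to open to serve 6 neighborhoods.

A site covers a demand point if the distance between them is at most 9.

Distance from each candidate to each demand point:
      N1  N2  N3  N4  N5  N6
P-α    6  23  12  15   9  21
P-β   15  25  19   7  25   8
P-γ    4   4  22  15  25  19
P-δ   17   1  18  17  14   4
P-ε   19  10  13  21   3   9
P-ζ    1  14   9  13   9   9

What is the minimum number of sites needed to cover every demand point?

3

Coverage sets (demand points within 9 of each site):
  P-α: {N1, N5}
  P-β: {N4, N6}
  P-γ: {N1, N2}
  P-δ: {N2, N6}
  P-ε: {N5, N6}
  P-ζ: {N1, N3, N5, N6}
No 2 sites suffice: every size-2 union leaves at least one demand point uncovered.
But {P-β, P-γ, P-ζ} covers everything, so the minimum is 3.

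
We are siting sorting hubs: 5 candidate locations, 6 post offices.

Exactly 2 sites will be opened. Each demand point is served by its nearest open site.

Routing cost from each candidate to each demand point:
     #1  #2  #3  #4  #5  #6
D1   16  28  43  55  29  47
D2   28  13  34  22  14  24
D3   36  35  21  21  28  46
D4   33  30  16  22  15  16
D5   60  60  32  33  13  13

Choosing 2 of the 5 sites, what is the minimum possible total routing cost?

109

Open {D2, D4}.
  #1→D2 28, #2→D2 13, #3→D4 16, #4→D2 22, #5→D2 14, #6→D4 16  ⇒ total 109.
Compare {D1, D4}: total 113.
Compare {D2, D3}: total 121.
No size-2 selection does better; minimum is 109.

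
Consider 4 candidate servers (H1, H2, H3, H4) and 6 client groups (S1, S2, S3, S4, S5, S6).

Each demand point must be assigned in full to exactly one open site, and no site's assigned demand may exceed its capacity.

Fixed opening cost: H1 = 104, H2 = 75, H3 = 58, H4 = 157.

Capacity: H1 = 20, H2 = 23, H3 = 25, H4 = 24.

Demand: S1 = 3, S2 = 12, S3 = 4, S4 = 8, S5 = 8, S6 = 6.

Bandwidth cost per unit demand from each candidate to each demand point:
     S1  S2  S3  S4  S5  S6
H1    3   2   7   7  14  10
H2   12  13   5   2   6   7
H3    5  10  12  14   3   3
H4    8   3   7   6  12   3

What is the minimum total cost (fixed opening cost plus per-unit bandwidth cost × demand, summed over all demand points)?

346

Open {H1, H2}; cheapest assignment that respects the capacities:
  H1 (cap 20, load 19): S1, S2, S3 — cost 3×3 + 12×2 + 4×7 = 61
  H2 (cap 23, load 22): S4, S5, S6 — cost 8×2 + 8×6 + 6×7 = 106
  Shipping 167, fixed 179 → total 346.
  Any other capacity-feasible assignment to {H1, H2} ships for at least 167.
Compare {H1, H3}: its best feasible assignment gives total 347.
Compare {H1, H2, H3}: its best feasible assignment gives total 348.
Every other set of open sites that can feasibly serve all demand totals ≥ 347 even under its best assignment. Minimum: 346.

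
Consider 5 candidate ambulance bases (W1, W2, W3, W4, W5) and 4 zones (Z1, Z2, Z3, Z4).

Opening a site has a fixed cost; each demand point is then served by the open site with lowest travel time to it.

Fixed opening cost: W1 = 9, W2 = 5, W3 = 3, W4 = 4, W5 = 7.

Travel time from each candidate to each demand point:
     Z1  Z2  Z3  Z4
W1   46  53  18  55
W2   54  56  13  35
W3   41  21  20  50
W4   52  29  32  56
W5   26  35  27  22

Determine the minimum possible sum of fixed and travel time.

Open {W2, W3, W5}: assign each demand point to its cheapest open site.
  Z1→W5 26, Z2→W3 21, Z3→W2 13, Z4→W5 22
  travel time 82, fixed 15 → total 97.
Compare {W3, W5}: travel time 89 + fixed 10 = 99.
Compare {W2, W3, W4, W5}: travel time 82 + fixed 19 = 101.
Compare {W3, W4, W5}: travel time 89 + fixed 14 = 103.
All other subsets cost ≥ 99. Minimum total cost: 97.

97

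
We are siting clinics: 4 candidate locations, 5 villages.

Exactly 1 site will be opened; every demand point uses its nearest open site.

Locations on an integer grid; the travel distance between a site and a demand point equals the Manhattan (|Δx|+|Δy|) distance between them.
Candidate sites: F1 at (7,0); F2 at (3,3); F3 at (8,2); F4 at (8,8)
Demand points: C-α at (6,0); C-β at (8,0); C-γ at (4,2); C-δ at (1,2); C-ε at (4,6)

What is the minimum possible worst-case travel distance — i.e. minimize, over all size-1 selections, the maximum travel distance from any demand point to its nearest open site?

8

Open {F2}.
  Farthest demand point is C-β at travel distance 8 (to F2); all others are ≤ 8.
With {F3} the worst case is 8.
With {F1} the worst case is 9.
No size-1 selection achieves below 8.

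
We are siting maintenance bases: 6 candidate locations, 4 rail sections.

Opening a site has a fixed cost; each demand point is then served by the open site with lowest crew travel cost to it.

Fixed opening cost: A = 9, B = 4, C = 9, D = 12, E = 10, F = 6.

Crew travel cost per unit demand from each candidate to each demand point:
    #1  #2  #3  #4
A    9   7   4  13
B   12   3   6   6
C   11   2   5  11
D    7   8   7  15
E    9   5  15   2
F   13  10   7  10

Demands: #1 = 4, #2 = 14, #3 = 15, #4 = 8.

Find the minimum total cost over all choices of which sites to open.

Open {A, C, E}: assign each demand point to its cheapest open site.
  #1→A 4×9=36, #2→C 14×2=28, #3→A 15×4=60, #4→E 8×2=16
  crew travel cost 140, fixed 28 → total 168.
Compare {A, B, C, E}: crew travel cost 140 + fixed 32 = 172.
Compare {A, C, D, E}: crew travel cost 132 + fixed 40 = 172.
Compare {C, E}: crew travel cost 155 + fixed 19 = 174.
All other subsets cost ≥ 172. Minimum total cost: 168.

168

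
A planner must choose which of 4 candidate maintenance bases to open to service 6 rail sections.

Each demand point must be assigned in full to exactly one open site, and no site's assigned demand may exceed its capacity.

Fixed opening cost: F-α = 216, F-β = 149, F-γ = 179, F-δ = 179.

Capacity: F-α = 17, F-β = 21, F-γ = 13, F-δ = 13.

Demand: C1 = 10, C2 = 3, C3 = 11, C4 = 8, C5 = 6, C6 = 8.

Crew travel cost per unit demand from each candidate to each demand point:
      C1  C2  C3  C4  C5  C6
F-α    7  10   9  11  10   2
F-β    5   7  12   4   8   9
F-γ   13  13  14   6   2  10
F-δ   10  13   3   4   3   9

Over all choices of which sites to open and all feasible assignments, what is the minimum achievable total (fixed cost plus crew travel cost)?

Open {F-α, F-β, F-δ}; cheapest assignment that respects the capacities:
  F-α (cap 17, load 14): C5, C6 — cost 6×10 + 8×2 = 76
  F-β (cap 21, load 21): C1, C2, C4 — cost 10×5 + 3×7 + 8×4 = 103
  F-δ (cap 13, load 11): C3 — cost 11×3 = 33
  Shipping 212, fixed 544 → total 756.
  Any other capacity-feasible assignment to {F-α, F-β, F-δ} ships for at least 212.
Compare {F-α, F-β, F-γ}: its best feasible assignment gives total 877.
Compare {F-α, F-β, F-γ, F-δ}: its best feasible assignment gives total 887.
Every other set of open sites that can feasibly serve all demand totals ≥ 877 even under its best assignment. Minimum: 756.

756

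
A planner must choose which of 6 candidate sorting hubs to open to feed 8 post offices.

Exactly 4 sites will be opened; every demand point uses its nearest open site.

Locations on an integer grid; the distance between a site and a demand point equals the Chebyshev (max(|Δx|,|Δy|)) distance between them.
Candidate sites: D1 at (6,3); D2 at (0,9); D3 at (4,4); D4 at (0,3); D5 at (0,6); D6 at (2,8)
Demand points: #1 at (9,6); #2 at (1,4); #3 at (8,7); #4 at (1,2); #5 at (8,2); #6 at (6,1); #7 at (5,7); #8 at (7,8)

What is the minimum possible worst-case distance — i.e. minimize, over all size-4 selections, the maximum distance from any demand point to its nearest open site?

4

Open {D1, D2, D3, D4}.
  Farthest demand point is #3 at distance 4 (to D1); all others are ≤ 4.
With {D1, D2, D3, D5} the worst case is 4.
With {D1, D2, D3, D6} the worst case is 4.
No size-4 selection achieves below 4.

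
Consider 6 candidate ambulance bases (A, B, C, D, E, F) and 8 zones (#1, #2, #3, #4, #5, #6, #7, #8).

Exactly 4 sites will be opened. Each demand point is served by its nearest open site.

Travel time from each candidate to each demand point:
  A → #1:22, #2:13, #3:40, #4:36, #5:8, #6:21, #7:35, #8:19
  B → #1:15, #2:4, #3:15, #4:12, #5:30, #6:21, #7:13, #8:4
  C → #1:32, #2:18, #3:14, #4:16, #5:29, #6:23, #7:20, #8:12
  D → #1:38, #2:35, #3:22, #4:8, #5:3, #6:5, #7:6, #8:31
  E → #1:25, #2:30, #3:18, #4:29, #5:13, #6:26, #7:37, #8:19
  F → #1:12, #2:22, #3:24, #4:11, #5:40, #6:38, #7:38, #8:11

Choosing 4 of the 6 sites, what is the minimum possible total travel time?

56

Open {B, C, D, F}.
  #1→F 12, #2→B 4, #3→C 14, #4→D 8, #5→D 3, #6→D 5, #7→D 6, #8→B 4  ⇒ total 56.
Compare {A, B, D, F}: total 57.
Compare {B, D, E, F}: total 57.
No size-4 selection does better; minimum is 56.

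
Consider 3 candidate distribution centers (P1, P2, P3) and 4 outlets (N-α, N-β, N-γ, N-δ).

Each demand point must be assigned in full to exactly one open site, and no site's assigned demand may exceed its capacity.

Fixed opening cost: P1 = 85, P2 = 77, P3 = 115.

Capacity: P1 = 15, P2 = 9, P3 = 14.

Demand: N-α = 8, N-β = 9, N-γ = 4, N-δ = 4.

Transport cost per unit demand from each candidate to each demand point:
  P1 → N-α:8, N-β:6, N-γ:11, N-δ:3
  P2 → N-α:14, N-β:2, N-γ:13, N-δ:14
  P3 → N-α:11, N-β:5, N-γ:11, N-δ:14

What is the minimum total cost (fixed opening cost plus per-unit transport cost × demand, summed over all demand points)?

Open {P1, P3}; cheapest assignment that respects the capacities:
  P1 (cap 15, load 12): N-α, N-δ — cost 8×8 + 4×3 = 76
  P3 (cap 14, load 13): N-β, N-γ — cost 9×5 + 4×11 = 89
  Shipping 165, fixed 200 → total 365.
  Any other capacity-feasible assignment to {P1, P3} ships for at least 165.
Compare {P1, P2, P3}: its best feasible assignment gives total 415.
Every other set of open sites that can feasibly serve all demand totals ≥ 415 even under its best assignment. Minimum: 365.

365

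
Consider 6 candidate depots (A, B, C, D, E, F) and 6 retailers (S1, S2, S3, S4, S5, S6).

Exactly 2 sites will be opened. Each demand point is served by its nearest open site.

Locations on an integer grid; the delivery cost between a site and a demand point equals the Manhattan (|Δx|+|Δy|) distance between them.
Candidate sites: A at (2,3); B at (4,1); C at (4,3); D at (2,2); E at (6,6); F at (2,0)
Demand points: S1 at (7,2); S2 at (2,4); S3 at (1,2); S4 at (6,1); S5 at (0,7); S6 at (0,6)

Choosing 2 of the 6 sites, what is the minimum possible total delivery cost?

20

Open {A, B}.
  S1→B 4, S2→A 1, S3→A 2, S4→B 2, S5→A 6, S6→A 5  ⇒ total 20.
Compare {A, C}: total 22.
Compare {B, D}: total 22.
No size-2 selection does better; minimum is 20.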